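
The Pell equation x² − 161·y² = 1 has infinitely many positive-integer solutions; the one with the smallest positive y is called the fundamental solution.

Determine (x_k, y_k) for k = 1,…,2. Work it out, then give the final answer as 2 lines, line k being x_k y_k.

d=161: √d = [12; 1,2,4,1,2,1,4,2,1,24] (ℓ=10, even), read p_9/q_9
step 0: (12, 1)  from 12·(1,0) + (0,1)
…
step 2: (38, 3)  from 2·(13,1) + (12,1)
step 3: (165, 13)  from 4·(38,3) + (13,1)
step 4: (203, 16)  from 1·(165,13) + (38,3)
…
step 7: (3667, 289)  from 4·(774,61) + (571,45)
step 8: (8108, 639)  from 2·(3667,289) + (774,61)
step 9: (11775, 928)  from 1·(8108,639) + (3667,289)
→ (11775, 928).  Check: 11775²=138650625, 161·928²=138650624, difference 1.
(x_2, y_2) = (11775·11775 + 161·928·928, 11775·928 + 928·11775) = (277301249, 21854400)

11775 928
277301249 21854400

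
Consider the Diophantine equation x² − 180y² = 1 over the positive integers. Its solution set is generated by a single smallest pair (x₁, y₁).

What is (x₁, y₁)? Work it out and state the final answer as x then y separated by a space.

161 12

d=180: √d = [13; 2,2,2,26] (ℓ=4, even), read p_3/q_3
k=0  a_k=13  p_k/q_k = 13/1
…
k=2  a_k=2  p_k/q_k = 67/5
k=3  a_k=2  p_k/q_k = 161/12
→ (161, 12).  Check: 161²=25921, 180·12²=25920, difference 1.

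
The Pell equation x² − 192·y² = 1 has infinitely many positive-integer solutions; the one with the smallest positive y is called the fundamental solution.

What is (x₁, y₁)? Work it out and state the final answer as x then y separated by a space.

√192 = [13; 1,5,1,26, …], period ℓ=4 (even) → k=3
step 0: (13, 1)  from 13·(1,0) + (0,1)
step 1: (14, 1)  from 1·(13,1) + (1,0)
step 2: (83, 6)  from 5·(14,1) + (13,1)
step 3: (97, 7)  from 1·(83,6) + (14,1)
fundamental: x₁=97, y₁=7  (since 9409 − 192·49 = 1)

97 7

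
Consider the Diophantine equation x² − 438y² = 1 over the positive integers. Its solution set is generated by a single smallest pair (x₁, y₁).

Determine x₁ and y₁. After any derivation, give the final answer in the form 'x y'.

293 14

d=438: √d = [20; 1,12,1,40] (ℓ=4, even), read p_3/q_3
i=0: a=20 ⇒ p=20, q=1
…
i=2: a=12 ⇒ p=272, q=13
i=3: a=1 ⇒ p=293, q=14
fundamental: x₁=293, y₁=14  (since 85849 − 438·196 = 1)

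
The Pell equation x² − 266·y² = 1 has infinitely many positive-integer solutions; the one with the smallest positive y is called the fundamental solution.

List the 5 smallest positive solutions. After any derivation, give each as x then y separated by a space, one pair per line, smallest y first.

685 42
938449 57540
1285674445 78829758
1761373051201 107996710920
2413079794470925 147955415130642

d=266: √d = [16; 3,4,3,32] (ℓ=4, even), read p_3/q_3
i=0: a=16 ⇒ p=16, q=1
i=1: a=3 ⇒ p=49, q=3
i=2: a=4 ⇒ p=212, q=13
i=3: a=3 ⇒ p=685, q=42
fundamental: x₁=685, y₁=42  (since 469225 − 266·1764 = 1)
k=2:  x_2 = 685·685+266·42·42 = 938449,  y_2 = 685·42+42·685 = 57540
k=3:  x_3 = 685·938449+266·42·57540 = 1285674445,  y_3 = 685·57540+42·938449 = 78829758
k=4:  x_4 = 685·1285674445+266·42·78829758 = 1761373051201,  y_4 = 685·78829758+42·1285674445 = 107996710920
k=5:  x_5 = 685·1761373051201+266·42·107996710920 = 2413079794470925,  y_5 = 685·107996710920+42·1761373051201 = 147955415130642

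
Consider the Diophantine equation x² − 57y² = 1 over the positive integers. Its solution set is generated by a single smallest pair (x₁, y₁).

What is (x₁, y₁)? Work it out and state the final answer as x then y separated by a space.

151 20

√57 = [7; 1,1,4,1,1,14, …], period ℓ=6 (even) → k=5
i=0: a=7 ⇒ p=7, q=1
i=1: a=1 ⇒ p=8, q=1
…
i=3: a=4 ⇒ p=68, q=9
i=4: a=1 ⇒ p=83, q=11
i=5: a=1 ⇒ p=151, q=20
(x₁, y₁) = (151, 20);  151² − 57·20² = 1 ✓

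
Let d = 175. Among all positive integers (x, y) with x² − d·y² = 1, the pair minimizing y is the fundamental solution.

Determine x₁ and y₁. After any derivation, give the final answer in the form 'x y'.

[13; 4,2,1,2,4,26] for √175; ℓ=6 ⇒ convergent index 5
step 0: (13, 1)  from 13·(1,0) + (0,1)
step 1: (53, 4)  from 4·(13,1) + (1,0)
…
step 4: (463, 35)  from 2·(172,13) + (119,9)
step 5: (2024, 153)  from 4·(463,35) + (172,13)
→ (2024, 153).  Check: 2024²=4096576, 175·153²=4096575, difference 1.

2024 153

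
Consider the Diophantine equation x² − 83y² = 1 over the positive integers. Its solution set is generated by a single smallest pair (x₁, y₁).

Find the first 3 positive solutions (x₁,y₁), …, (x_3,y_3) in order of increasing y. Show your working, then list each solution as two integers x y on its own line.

d=83: √d = [9; 9,18] (ℓ=2, even), read p_1/q_1
i=0: a=9 ⇒ p=9, q=1
i=1: a=9 ⇒ p=82, q=9
(x₁, y₁) = (82, 9);  82² − 83·9² = 1 ✓
(82+9√83)^2 = 13447 + 1476√83
(82+9√83)^3 = 2205226 + 242055√83

82 9
13447 1476
2205226 242055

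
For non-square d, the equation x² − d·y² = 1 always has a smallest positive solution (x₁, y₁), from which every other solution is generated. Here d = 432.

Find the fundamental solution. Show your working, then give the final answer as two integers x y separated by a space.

√432 = [20; 1,3,1,1,1,3,1,40, …], period ℓ=8 (even) → k=7
k=0  a_k=20  p_k/q_k = 20/1
k=1  a_k=1  p_k/q_k = 21/1
…
k=3  a_k=1  p_k/q_k = 104/5
…
k=5  a_k=1  p_k/q_k = 291/14
k=6  a_k=3  p_k/q_k = 1060/51
k=7  a_k=1  p_k/q_k = 1351/65
(x₁, y₁) = (1351, 65);  1351² − 432·65² = 1 ✓

1351 65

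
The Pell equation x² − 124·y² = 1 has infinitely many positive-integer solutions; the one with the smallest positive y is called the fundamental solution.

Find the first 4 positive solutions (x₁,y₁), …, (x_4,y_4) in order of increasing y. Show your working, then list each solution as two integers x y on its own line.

√124 = [11; 7,2,1,1,1,…,2,7,22, …], period ℓ=16 (even) → k=15
a_0=11:  p_0=11·1+0=11,  q_0=11·0+1=1
a_1=7:  p_1=7·11+1=78,  q_1=7·1+0=7
a_2=2:  p_2=2·78+11=167,  q_2=2·7+1=15
a_3=1:  p_3=1·167+78=245,  q_3=1·15+7=22
…
a_5=1:  p_5=1·412+245=657,  q_5=1·37+22=59
…
a_14=2:  p_14=2·237042+152167=626251,  q_14=2·21287+13665=56239
a_15=7:  p_15=7·626251+237042=4620799,  q_15=7·56239+21287=414960
→ (4620799, 414960).  Check: 4620799²=21351783398401, 124·414960²=21351783398400, difference 1.
(x_2, y_2) = (4620799·4620799 + 124·414960·414960, 4620799·414960 + 414960·4620799) = (42703566796801, 3834893506080)
(x_3, y_3) = (4620799·42703566796801 + 124·414960·3834893506080, 4620799·3834893506080 + 414960·42703566796801) = (394649197502177907199, 35440544156001500880)
(x_4, y_4) = (4620799·394649197502177907199 + 124·414960·35440544156001500880, 4620799·35440544156001500880 + 414960·394649197502177907199) = (3647189234337689639247667201, 327527261991011323636100160)

4620799 414960
42703566796801 3834893506080
394649197502177907199 35440544156001500880
3647189234337689639247667201 327527261991011323636100160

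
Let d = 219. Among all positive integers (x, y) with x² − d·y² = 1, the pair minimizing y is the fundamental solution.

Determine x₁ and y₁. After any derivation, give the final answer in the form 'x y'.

74 5

[14; 1,3,1,28] for √219; ℓ=4 ⇒ convergent index 3
k=0  a_k=14  p_k/q_k = 14/1
k=1  a_k=1  p_k/q_k = 15/1
k=2  a_k=3  p_k/q_k = 59/4
k=3  a_k=1  p_k/q_k = 74/5
(x₁, y₁) = (74, 5);  74² − 219·5² = 1 ✓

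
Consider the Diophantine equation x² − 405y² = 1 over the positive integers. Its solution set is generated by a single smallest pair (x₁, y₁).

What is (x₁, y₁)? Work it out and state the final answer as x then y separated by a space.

√405 → a₀=20, period (8,40); ℓ=2 even so k=1
i=0: a=20 ⇒ p=20, q=1
i=1: a=8 ⇒ p=161, q=8
(x₁, y₁) = (161, 8);  161² − 405·8² = 1 ✓

161 8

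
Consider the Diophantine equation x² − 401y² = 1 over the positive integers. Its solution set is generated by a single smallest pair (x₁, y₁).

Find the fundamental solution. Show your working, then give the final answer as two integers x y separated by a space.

d=401: √d = [20; 40] (ℓ=1, odd), read p_1/q_1
step 0: (20, 1)  from 20·(1,0) + (0,1)
step 1: (801, 40)  from 40·(20,1) + (1,0)
(x₁, y₁) = (801, 40);  801² − 401·40² = 1 ✓

801 40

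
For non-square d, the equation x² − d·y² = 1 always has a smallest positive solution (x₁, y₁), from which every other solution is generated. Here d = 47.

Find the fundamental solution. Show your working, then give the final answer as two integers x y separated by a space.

48 7

[6; 1,5,1,12] for √47; ℓ=4 ⇒ convergent index 3
k=0  a_k=6  p_k/q_k = 6/1
…
k=2  a_k=5  p_k/q_k = 41/6
k=3  a_k=1  p_k/q_k = 48/7
fundamental: x₁=48, y₁=7  (since 2304 − 47·49 = 1)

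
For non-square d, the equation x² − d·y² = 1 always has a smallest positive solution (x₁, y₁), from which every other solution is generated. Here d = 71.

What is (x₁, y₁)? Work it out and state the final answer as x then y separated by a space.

[8; 2,2,1,7,1,2,2,16] for √71; ℓ=8 ⇒ convergent index 7
k=0  a_k=8  p_k/q_k = 8/1
k=1  a_k=2  p_k/q_k = 17/2
k=2  a_k=2  p_k/q_k = 42/5
k=3  a_k=1  p_k/q_k = 59/7
k=4  a_k=7  p_k/q_k = 455/54
k=5  a_k=1  p_k/q_k = 514/61
k=6  a_k=2  p_k/q_k = 1483/176
k=7  a_k=2  p_k/q_k = 3480/413
fundamental: x₁=3480, y₁=413  (since 12110400 − 71·170569 = 1)

3480 413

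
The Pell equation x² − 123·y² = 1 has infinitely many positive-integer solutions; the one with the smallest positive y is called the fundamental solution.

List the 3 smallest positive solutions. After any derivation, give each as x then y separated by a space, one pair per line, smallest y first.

122 11
29767 2684
7263026 654885

√123 = [11; 11,22, …], period ℓ=2 (even) → k=1
a_0=11:  p_0=11·1+0=11,  q_0=11·0+1=1
a_1=11:  p_1=11·11+1=122,  q_1=11·1+0=11
→ (122, 11).  Check: 122²=14884, 123·11²=14883, difference 1.
(122+11√123)^2 = 29767 + 2684√123
(122+11√123)^3 = 7263026 + 654885√123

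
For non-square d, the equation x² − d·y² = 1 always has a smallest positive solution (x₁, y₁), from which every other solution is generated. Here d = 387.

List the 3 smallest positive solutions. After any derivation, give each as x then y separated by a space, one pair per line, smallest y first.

3482 177
24248647 1232628
168867574226 8584021215

√387 = [19; 1,2,19,2,1,38, …], period ℓ=6 (even) → k=5
step 0: (19, 1)  from 19·(1,0) + (0,1)
step 1: (20, 1)  from 1·(19,1) + (1,0)
step 2: (59, 3)  from 2·(20,1) + (19,1)
step 3: (1141, 58)  from 19·(59,3) + (20,1)
step 4: (2341, 119)  from 2·(1141,58) + (59,3)
step 5: (3482, 177)  from 1·(2341,119) + (1141,58)
(x₁, y₁) = (3482, 177);  3482² − 387·177² = 1 ✓
k=2:  x_2 = 3482·3482+387·177·177 = 24248647,  y_2 = 3482·177+177·3482 = 1232628
k=3:  x_3 = 3482·24248647+387·177·1232628 = 168867574226,  y_3 = 3482·1232628+177·24248647 = 8584021215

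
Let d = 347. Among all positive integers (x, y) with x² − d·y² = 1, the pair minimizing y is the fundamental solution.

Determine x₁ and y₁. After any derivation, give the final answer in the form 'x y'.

[18; 1,1,1,2,4,…,1,1,36] for √347; ℓ=14 ⇒ convergent index 13
step 0: (18, 1)  from 18·(1,0) + (0,1)
step 1: (19, 1)  from 1·(18,1) + (1,0)
…
step 10: (164168, 8813)  from 2·(74549,4002) + (15070,809)
step 11: (238717, 12815)  from 1·(164168,8813) + (74549,4002)
step 12: (402885, 21628)  from 1·(238717,12815) + (164168,8813)
step 13: (641602, 34443)  from 1·(402885,21628) + (238717,12815)
(x₁, y₁) = (641602, 34443);  641602² − 347·34443² = 1 ✓

641602 34443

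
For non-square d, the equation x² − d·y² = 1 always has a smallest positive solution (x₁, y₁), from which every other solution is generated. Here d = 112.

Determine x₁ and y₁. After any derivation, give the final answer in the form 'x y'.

127 12

√112 = [10; 1,1,2,1,1,20, …], period ℓ=6 (even) → k=5
a_0=10:  p_0=10·1+0=10,  q_0=10·0+1=1
a_1=1:  p_1=1·10+1=11,  q_1=1·1+0=1
a_2=1:  p_2=1·11+10=21,  q_2=1·1+1=2
a_3=2:  p_3=2·21+11=53,  q_3=2·2+1=5
a_4=1:  p_4=1·53+21=74,  q_4=1·5+2=7
a_5=1:  p_5=1·74+53=127,  q_5=1·7+5=12
→ (127, 12).  Check: 127²=16129, 112·12²=16128, difference 1.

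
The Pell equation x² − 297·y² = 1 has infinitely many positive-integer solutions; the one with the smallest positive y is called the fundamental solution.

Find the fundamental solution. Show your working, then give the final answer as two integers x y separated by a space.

d=297: √d = [17; 4,3,1,1,2,1,1,3,4,34] (ℓ=10, even), read p_9/q_9
k=0  a_k=17  p_k/q_k = 17/1
k=1  a_k=4  p_k/q_k = 69/4
k=2  a_k=3  p_k/q_k = 224/13
k=3  a_k=1  p_k/q_k = 293/17
k=4  a_k=1  p_k/q_k = 517/30
k=5  a_k=2  p_k/q_k = 1327/77
k=6  a_k=1  p_k/q_k = 1844/107
…
k=8  a_k=3  p_k/q_k = 11357/659
k=9  a_k=4  p_k/q_k = 48599/2820
(x₁, y₁) = (48599, 2820);  48599² − 297·2820² = 1 ✓

48599 2820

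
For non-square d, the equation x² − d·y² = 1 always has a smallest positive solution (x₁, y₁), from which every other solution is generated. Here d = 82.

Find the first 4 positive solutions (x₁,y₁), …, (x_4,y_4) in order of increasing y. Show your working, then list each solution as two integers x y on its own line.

163 18
53137 5868
17322499 1912950
5647081537 623615832

[9; 18] for √82; ℓ=1 ⇒ convergent index 1
a_0=9:  p_0=9·1+0=9,  q_0=9·0+1=1
a_1=18:  p_1=18·9+1=163,  q_1=18·1+0=18
→ (163, 18).  Check: 163²=26569, 82·18²=26568, difference 1.
(163+18√82)^2 = 53137 + 5868√82
(163+18√82)^3 = 17322499 + 1912950√82
(163+18√82)^4 = 5647081537 + 623615832√82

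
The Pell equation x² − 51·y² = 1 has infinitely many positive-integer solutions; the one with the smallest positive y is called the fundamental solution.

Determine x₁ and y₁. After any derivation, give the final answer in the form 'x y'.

[7; 7,14] for √51; ℓ=2 ⇒ convergent index 1
i=0: a=7 ⇒ p=7, q=1
i=1: a=7 ⇒ p=50, q=7
→ (50, 7).  Check: 50²=2500, 51·7²=2499, difference 1.

50 7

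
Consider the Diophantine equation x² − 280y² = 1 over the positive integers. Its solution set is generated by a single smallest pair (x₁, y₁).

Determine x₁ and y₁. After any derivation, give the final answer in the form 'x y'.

√280 → a₀=16, period (1,2,1,2,1,32); ℓ=6 even so k=5
k=0  a_k=16  p_k/q_k = 16/1
k=1  a_k=1  p_k/q_k = 17/1
k=2  a_k=2  p_k/q_k = 50/3
k=3  a_k=1  p_k/q_k = 67/4
k=4  a_k=2  p_k/q_k = 184/11
k=5  a_k=1  p_k/q_k = 251/15
→ (251, 15).  Check: 251²=63001, 280·15²=63000, difference 1.

251 15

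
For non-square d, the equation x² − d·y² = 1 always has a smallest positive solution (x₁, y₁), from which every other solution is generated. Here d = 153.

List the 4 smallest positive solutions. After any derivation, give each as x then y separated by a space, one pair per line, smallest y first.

2177 176
9478657 766304
41270070401 3336487440
179689877047297 14527065547456

[12; 2,1,2,2,2,1,2,24] for √153; ℓ=8 ⇒ convergent index 7
k=0  a_k=12  p_k/q_k = 12/1
…
k=3  a_k=2  p_k/q_k = 99/8
…
k=6  a_k=1  p_k/q_k = 804/65
k=7  a_k=2  p_k/q_k = 2177/176
(x₁, y₁) = (2177, 176);  2177² − 153·176² = 1 ✓
(x_2, y_2) = (2177·2177 + 153·176·176, 2177·176 + 176·2177) = (9478657, 766304)
(x_3, y_3) = (2177·9478657 + 153·176·766304, 2177·766304 + 176·9478657) = (41270070401, 3336487440)
(x_4, y_4) = (2177·41270070401 + 153·176·3336487440, 2177·3336487440 + 176·41270070401) = (179689877047297, 14527065547456)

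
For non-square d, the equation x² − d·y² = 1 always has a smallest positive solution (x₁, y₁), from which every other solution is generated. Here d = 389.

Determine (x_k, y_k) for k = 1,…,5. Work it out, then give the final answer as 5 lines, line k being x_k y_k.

3287049 166660
21609382256801 1095639172680
142062196675667653449 7202839293837075980
933930803041091759821507201 47352171395934637886793360
6139752624410693193862375179426249 311297815269663908222998617313300

√389 → a₀=19, period (1,2,1,1,1,1,2,1,38); ℓ=9 odd so k=17
step 0: (19, 1)  from 19·(1,0) + (0,1)
…
step 2: (59, 3)  from 2·(20,1) + (19,1)
…
step 9: (49643, 2517)  from 38·(1282,65) + (927,47)
step 10: (50925, 2582)  from 1·(49643,2517) + (1282,65)
…
step 16: (2376809, 120509)  from 2·(910240,46151) + (556329,28207)
step 17: (3287049, 166660)  from 1·(2376809,120509) + (910240,46151)
→ (3287049, 166660).  Check: 3287049²=10804691128401, 389·166660²=10804691128400, difference 1.
(3287049+166660√389)^2 = 21609382256801 + 1095639172680√389
(3287049+166660√389)^3 = 142062196675667653449 + 7202839293837075980√389
(3287049+166660√389)^4 = 933930803041091759821507201 + 47352171395934637886793360√389
(3287049+166660√389)^5 = 6139752624410693193862375179426249 + 311297815269663908222998617313300√389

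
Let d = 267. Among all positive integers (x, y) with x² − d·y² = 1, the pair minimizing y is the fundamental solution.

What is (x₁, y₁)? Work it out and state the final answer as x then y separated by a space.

√267 = [16; 2,1,15,1,2,32, …], period ℓ=6 (even) → k=5
k=0  a_k=16  p_k/q_k = 16/1
k=1  a_k=2  p_k/q_k = 33/2
k=2  a_k=1  p_k/q_k = 49/3
…
k=4  a_k=1  p_k/q_k = 817/50
k=5  a_k=2  p_k/q_k = 2402/147
fundamental: x₁=2402, y₁=147  (since 5769604 − 267·21609 = 1)

2402 147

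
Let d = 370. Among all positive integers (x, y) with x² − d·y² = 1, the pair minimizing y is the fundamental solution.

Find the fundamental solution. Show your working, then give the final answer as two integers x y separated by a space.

[19; 4,4,38] for √370; ℓ=3 ⇒ convergent index 5
a_0=19:  p_0=19·1+0=19,  q_0=19·0+1=1
a_1=4:  p_1=4·19+1=77,  q_1=4·1+0=4
a_2=4:  p_2=4·77+19=327,  q_2=4·4+1=17
…
a_4=4:  p_4=4·12503+327=50339,  q_4=4·650+17=2617
a_5=4:  p_5=4·50339+12503=213859,  q_5=4·2617+650=11118
(x₁, y₁) = (213859, 11118);  213859² − 370·11118² = 1 ✓

213859 11118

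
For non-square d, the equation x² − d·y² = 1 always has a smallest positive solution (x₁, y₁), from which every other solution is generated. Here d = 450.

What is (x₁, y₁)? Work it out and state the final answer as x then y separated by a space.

19601 924

√450 → a₀=21, period (4,1,2,4,2,1,4,42); ℓ=8 even so k=7
i=0: a=21 ⇒ p=21, q=1
i=1: a=4 ⇒ p=85, q=4
i=2: a=1 ⇒ p=106, q=5
…
i=4: a=4 ⇒ p=1294, q=61
…
i=6: a=1 ⇒ p=4179, q=197
i=7: a=4 ⇒ p=19601, q=924
(x₁, y₁) = (19601, 924);  19601² − 450·924² = 1 ✓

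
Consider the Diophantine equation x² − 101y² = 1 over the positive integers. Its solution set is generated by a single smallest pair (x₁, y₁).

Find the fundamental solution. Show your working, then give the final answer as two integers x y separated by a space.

d=101: √d = [10; 20] (ℓ=1, odd), read p_1/q_1
k=0  a_k=10  p_k/q_k = 10/1
k=1  a_k=20  p_k/q_k = 201/20
fundamental: x₁=201, y₁=20  (since 40401 − 101·400 = 1)

201 20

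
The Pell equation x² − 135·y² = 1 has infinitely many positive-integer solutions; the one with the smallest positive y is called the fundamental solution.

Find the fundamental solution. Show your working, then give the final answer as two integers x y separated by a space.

244 21

d=135: √d = [11; 1,1,1,1,1,1,1,22] (ℓ=8, even), read p_7/q_7
i=0: a=11 ⇒ p=11, q=1
i=1: a=1 ⇒ p=12, q=1
i=2: a=1 ⇒ p=23, q=2
i=3: a=1 ⇒ p=35, q=3
…
i=5: a=1 ⇒ p=93, q=8
i=6: a=1 ⇒ p=151, q=13
i=7: a=1 ⇒ p=244, q=21
fundamental: x₁=244, y₁=21  (since 59536 − 135·441 = 1)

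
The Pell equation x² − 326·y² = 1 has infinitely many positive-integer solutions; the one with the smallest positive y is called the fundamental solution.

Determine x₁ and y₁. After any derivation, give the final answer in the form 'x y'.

√326 → a₀=18, period (18,36); ℓ=2 even so k=1
k=0  a_k=18  p_k/q_k = 18/1
k=1  a_k=18  p_k/q_k = 325/18
fundamental: x₁=325, y₁=18  (since 105625 − 326·324 = 1)

325 18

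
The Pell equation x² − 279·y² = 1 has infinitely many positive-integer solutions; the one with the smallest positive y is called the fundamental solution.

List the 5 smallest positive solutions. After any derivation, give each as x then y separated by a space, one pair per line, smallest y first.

1520 91
4620799 276640
14047227440 840985509
42703566796801 2556595670720
129818829015047600 7772049998003291

√279 → a₀=16, period (1,2,2,1,2,2,1,32); ℓ=8 even so k=7
a_0=16:  p_0=16·1+0=16,  q_0=16·0+1=1
a_1=1:  p_1=1·16+1=17,  q_1=1·1+0=1
a_2=2:  p_2=2·17+16=50,  q_2=2·1+1=3
a_3=2:  p_3=2·50+17=117,  q_3=2·3+1=7
…
a_6=2:  p_6=2·451+167=1069,  q_6=2·27+10=64
a_7=1:  p_7=1·1069+451=1520,  q_7=1·64+27=91
fundamental: x₁=1520, y₁=91  (since 2310400 − 279·8281 = 1)
(1520+91√279)^2 = 4620799 + 276640√279
(1520+91√279)^3 = 14047227440 + 840985509√279
(1520+91√279)^4 = 42703566796801 + 2556595670720√279
(1520+91√279)^5 = 129818829015047600 + 7772049998003291√279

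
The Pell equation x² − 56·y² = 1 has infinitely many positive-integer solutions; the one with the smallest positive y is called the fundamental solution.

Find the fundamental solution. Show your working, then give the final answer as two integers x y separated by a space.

15 2

d=56: √d = [7; 2,14] (ℓ=2, even), read p_1/q_1
a_0=7:  p_0=7·1+0=7,  q_0=7·0+1=1
a_1=2:  p_1=2·7+1=15,  q_1=2·1+0=2
(x₁, y₁) = (15, 2);  15² − 56·2² = 1 ✓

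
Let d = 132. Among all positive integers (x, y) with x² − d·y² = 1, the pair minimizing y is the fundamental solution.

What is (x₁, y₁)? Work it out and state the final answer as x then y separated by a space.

d=132: √d = [11; 2,22] (ℓ=2, even), read p_1/q_1
step 0: (11, 1)  from 11·(1,0) + (0,1)
step 1: (23, 2)  from 2·(11,1) + (1,0)
(x₁, y₁) = (23, 2);  23² − 132·2² = 1 ✓

23 2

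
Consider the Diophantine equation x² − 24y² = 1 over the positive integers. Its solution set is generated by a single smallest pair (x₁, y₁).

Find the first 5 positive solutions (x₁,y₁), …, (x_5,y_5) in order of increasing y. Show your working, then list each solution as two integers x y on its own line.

d=24: √d = [4; 1,8] (ℓ=2, even), read p_1/q_1
i=0: a=4 ⇒ p=4, q=1
i=1: a=1 ⇒ p=5, q=1
→ (5, 1).  Check: 5²=25, 24·1²=24, difference 1.
n=2: (5,1)∘(5,1) = (5·5+24·1·1, 5·1+1·5) = (49,10)
n=3: (49,10)∘(5,1) = (5·49+24·1·10, 5·10+1·49) = (485,99)
n=4: (485,99)∘(5,1) = (5·485+24·1·99, 5·99+1·485) = (4801,980)
n=5: (4801,980)∘(5,1) = (5·4801+24·1·980, 5·980+1·4801) = (47525,9701)

5 1
49 10
485 99
4801 980
47525 9701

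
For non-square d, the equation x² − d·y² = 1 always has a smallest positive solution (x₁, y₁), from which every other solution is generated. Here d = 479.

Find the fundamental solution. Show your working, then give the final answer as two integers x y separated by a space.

d=479: √d = [21; 1,7,1,3,2,21,2,3,1,7,1,42] (ℓ=12, even), read p_11/q_11
k=0  a_k=21  p_k/q_k = 21/1
k=1  a_k=1  p_k/q_k = 22/1
k=2  a_k=7  p_k/q_k = 175/8
k=3  a_k=1  p_k/q_k = 197/9
k=4  a_k=3  p_k/q_k = 766/35
k=5  a_k=2  p_k/q_k = 1729/79
…
k=8  a_k=3  p_k/q_k = 264712/12095
k=9  a_k=1  p_k/q_k = 340591/15562
k=10  a_k=7  p_k/q_k = 2648849/121029
k=11  a_k=1  p_k/q_k = 2989440/136591
→ (2989440, 136591).  Check: 2989440²=8936751513600, 479·136591²=8936751513599, difference 1.

2989440 136591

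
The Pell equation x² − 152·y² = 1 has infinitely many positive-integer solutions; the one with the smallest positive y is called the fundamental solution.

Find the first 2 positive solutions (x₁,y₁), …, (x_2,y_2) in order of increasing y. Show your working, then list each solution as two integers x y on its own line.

37 3
2737 222

d=152: √d = [12; 3,24] (ℓ=2, even), read p_1/q_1
a_0=12:  p_0=12·1+0=12,  q_0=12·0+1=1
a_1=3:  p_1=3·12+1=37,  q_1=3·1+0=3
fundamental: x₁=37, y₁=3  (since 1369 − 152·9 = 1)
(37+3√152)^2 = 2737 + 222√152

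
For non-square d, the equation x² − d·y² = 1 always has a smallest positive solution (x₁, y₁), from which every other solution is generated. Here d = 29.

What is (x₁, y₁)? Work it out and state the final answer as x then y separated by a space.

9801 1820

√29 → a₀=5, period (2,1,1,2,10); ℓ=5 odd so k=9
k=0  a_k=5  p_k/q_k = 5/1
…
k=3  a_k=1  p_k/q_k = 27/5
…
k=8  a_k=1  p_k/q_k = 3775/701
k=9  a_k=2  p_k/q_k = 9801/1820
fundamental: x₁=9801, y₁=1820  (since 96059601 − 29·3312400 = 1)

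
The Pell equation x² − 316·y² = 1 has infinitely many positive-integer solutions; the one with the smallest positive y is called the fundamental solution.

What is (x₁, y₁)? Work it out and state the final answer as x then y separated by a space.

d=316: √d = [17; 1,3,2,8,2,3,1,34] (ℓ=8, even), read p_7/q_7
k=0  a_k=17  p_k/q_k = 17/1
…
k=3  a_k=2  p_k/q_k = 160/9
…
k=5  a_k=2  p_k/q_k = 2862/161
k=6  a_k=3  p_k/q_k = 9937/559
k=7  a_k=1  p_k/q_k = 12799/720
fundamental: x₁=12799, y₁=720  (since 163814401 − 316·518400 = 1)

12799 720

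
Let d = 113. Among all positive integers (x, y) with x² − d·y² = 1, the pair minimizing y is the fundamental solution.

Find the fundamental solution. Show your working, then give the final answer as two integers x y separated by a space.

√113 = [10; 1,1,1,2,2,1,1,1,20, …], period ℓ=9 (odd) → k=17
k=0  a_k=10  p_k/q_k = 10/1
…
k=6  a_k=1  p_k/q_k = 287/27
…
k=9  a_k=20  p_k/q_k = 16009/1506
…
k=11  a_k=1  p_k/q_k = 32794/3085
…
k=15  a_k=1  p_k/q_k = 445435/41903
k=16  a_k=1  p_k/q_k = 758918/71393
k=17  a_k=1  p_k/q_k = 1204353/113296
(x₁, y₁) = (1204353, 113296);  1204353² − 113·113296² = 1 ✓

1204353 113296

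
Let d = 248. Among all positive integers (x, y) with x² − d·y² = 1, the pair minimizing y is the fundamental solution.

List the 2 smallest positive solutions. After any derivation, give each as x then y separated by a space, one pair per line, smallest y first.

d=248: √d = [15; 1,2,1,30] (ℓ=4, even), read p_3/q_3
k=0  a_k=15  p_k/q_k = 15/1
k=1  a_k=1  p_k/q_k = 16/1
k=2  a_k=2  p_k/q_k = 47/3
k=3  a_k=1  p_k/q_k = 63/4
fundamental: x₁=63, y₁=4  (since 3969 − 248·16 = 1)
(x_2, y_2) = (63·63 + 248·4·4, 63·4 + 4·63) = (7937, 504)

63 4
7937 504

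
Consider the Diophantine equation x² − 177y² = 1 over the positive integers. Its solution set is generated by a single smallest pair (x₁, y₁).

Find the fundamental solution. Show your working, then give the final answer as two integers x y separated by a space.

√177 → a₀=13, period (3,3,2,8,2,3,3,26); ℓ=8 even so k=7
i=0: a=13 ⇒ p=13, q=1
…
i=2: a=3 ⇒ p=133, q=10
…
i=4: a=8 ⇒ p=2581, q=194
i=5: a=2 ⇒ p=5468, q=411
i=6: a=3 ⇒ p=18985, q=1427
i=7: a=3 ⇒ p=62423, q=4692
→ (62423, 4692).  Check: 62423²=3896630929, 177·4692²=3896630928, difference 1.

62423 4692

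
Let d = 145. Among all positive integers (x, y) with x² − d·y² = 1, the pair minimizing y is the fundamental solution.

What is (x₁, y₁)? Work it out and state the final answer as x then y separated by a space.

289 24

[12; 24] for √145; ℓ=1 ⇒ convergent index 1
a_0=12:  p_0=12·1+0=12,  q_0=12·0+1=1
a_1=24:  p_1=24·12+1=289,  q_1=24·1+0=24
→ (289, 24).  Check: 289²=83521, 145·24²=83520, difference 1.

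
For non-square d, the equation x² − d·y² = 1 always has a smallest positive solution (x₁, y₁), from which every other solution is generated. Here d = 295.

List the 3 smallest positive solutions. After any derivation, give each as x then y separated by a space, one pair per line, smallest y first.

2024999 117900
8201241900001 477494764200
33215013292518224999 1933852840020353700

d=295: √d = [17; 5,1,2,3,2,6,2,3,2,1,5,34] (ℓ=12, even), read p_11/q_11
a_0=17:  p_0=17·1+0=17,  q_0=17·0+1=1
…
a_2=1:  p_2=1·86+17=103,  q_2=1·5+1=6
a_3=2:  p_3=2·103+86=292,  q_3=2·6+5=17
a_4=3:  p_4=3·292+103=979,  q_4=3·17+6=57
a_5=2:  p_5=2·979+292=2250,  q_5=2·57+17=131
a_6=6:  p_6=6·2250+979=14479,  q_6=6·131+57=843
a_7=2:  p_7=2·14479+2250=31208,  q_7=2·843+131=1817
…
a_10=1:  p_10=1·247414+108103=355517,  q_10=1·14405+6294=20699
a_11=5:  p_11=5·355517+247414=2024999,  q_11=5·20699+14405=117900
(x₁, y₁) = (2024999, 117900);  2024999² − 295·117900² = 1 ✓
(2024999+117900√295)^2 = 8201241900001 + 477494764200√295
(2024999+117900√295)^3 = 33215013292518224999 + 1933852840020353700√295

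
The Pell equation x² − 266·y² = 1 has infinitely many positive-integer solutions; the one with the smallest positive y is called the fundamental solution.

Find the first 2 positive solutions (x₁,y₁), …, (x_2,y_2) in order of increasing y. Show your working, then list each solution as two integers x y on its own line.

d=266: √d = [16; 3,4,3,32] (ℓ=4, even), read p_3/q_3
i=0: a=16 ⇒ p=16, q=1
i=1: a=3 ⇒ p=49, q=3
i=2: a=4 ⇒ p=212, q=13
i=3: a=3 ⇒ p=685, q=42
(x₁, y₁) = (685, 42);  685² − 266·42² = 1 ✓
n=2: (685,42)∘(685,42) = (685·685+266·42·42, 685·42+42·685) = (938449,57540)

685 42
938449 57540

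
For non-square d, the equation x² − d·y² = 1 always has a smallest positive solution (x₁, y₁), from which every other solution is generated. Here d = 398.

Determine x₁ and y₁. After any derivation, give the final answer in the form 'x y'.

d=398: √d = [19; 1,18,1,38] (ℓ=4, even), read p_3/q_3
k=0  a_k=19  p_k/q_k = 19/1
k=1  a_k=1  p_k/q_k = 20/1
k=2  a_k=18  p_k/q_k = 379/19
k=3  a_k=1  p_k/q_k = 399/20
(x₁, y₁) = (399, 20);  399² − 398·20² = 1 ✓

399 20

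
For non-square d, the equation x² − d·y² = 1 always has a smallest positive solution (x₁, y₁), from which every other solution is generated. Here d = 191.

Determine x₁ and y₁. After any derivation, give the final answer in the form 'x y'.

8994000 650783

d=191: √d = [13; 1,4,1,1,3,…,4,1,26] (ℓ=16, even), read p_15/q_15
step 0: (13, 1)  from 13·(1,0) + (0,1)
step 1: (14, 1)  from 1·(13,1) + (1,0)
…
step 3: (83, 6)  from 1·(69,5) + (14,1)
step 4: (152, 11)  from 1·(83,6) + (69,5)
…
step 6: (1230, 89)  from 2·(539,39) + (152,11)
…
step 8: (40217, 2910)  from 13·(2999,217) + (1230,89)
step 9: (83433, 6037)  from 2·(40217,2910) + (2999,217)
…
step 12: (911765, 65973)  from 1·(704682,50989) + (207083,14984)
…
step 14: (7377553, 533821)  from 4·(1616447,116962) + (911765,65973)
step 15: (8994000, 650783)  from 1·(7377553,533821) + (1616447,116962)
fundamental: x₁=8994000, y₁=650783  (since 80892036000000 − 191·423518513089 = 1)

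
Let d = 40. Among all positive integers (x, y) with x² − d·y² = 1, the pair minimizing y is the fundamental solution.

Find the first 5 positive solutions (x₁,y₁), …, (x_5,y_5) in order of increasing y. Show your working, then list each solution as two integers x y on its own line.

19 3
721 114
27379 4329
1039681 164388
39480499 6242415

d=40: √d = [6; 3,12] (ℓ=2, even), read p_1/q_1
i=0: a=6 ⇒ p=6, q=1
i=1: a=3 ⇒ p=19, q=3
fundamental: x₁=19, y₁=3  (since 361 − 40·9 = 1)
k=2:  x_2 = 19·19+40·3·3 = 721,  y_2 = 19·3+3·19 = 114
k=3:  x_3 = 19·721+40·3·114 = 27379,  y_3 = 19·114+3·721 = 4329
k=4:  x_4 = 19·27379+40·3·4329 = 1039681,  y_4 = 19·4329+3·27379 = 164388
k=5:  x_5 = 19·1039681+40·3·164388 = 39480499,  y_5 = 19·164388+3·1039681 = 6242415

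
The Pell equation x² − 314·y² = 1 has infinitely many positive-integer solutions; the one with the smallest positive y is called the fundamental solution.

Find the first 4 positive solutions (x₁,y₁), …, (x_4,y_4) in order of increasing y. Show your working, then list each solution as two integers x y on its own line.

d=314: √d = [17; 1,2,1,1,2,1,34] (ℓ=7, odd), read p_13/q_13
a_0=17:  p_0=17·1+0=17,  q_0=17·0+1=1
a_1=1:  p_1=1·17+1=18,  q_1=1·1+0=1
…
a_3=1:  p_3=1·53+18=71,  q_3=1·3+1=4
…
a_5=2:  p_5=2·124+71=319,  q_5=2·7+4=18
a_6=1:  p_6=1·319+124=443,  q_6=1·18+7=25
a_7=34:  p_7=34·443+319=15381,  q_7=34·25+18=868
…
a_10=1:  p_10=1·47029+15824=62853,  q_10=1·2654+893=3547
a_11=1:  p_11=1·62853+47029=109882,  q_11=1·3547+2654=6201
a_12=2:  p_12=2·109882+62853=282617,  q_12=2·6201+3547=15949
a_13=1:  p_13=1·282617+109882=392499,  q_13=1·15949+6201=22150
→ (392499, 22150).  Check: 392499²=154055465001, 314·22150²=154055465000, difference 1.
(392499+22150√314)^2 = 308110930001 + 17387705700√314
(392499+22150√314)^3 = 241866463828532499 + 13649314199066450√314
(392499+22150√314)^4 = 189864690372162243720001 + 10714684347621377411400√314

392499 22150
308110930001 17387705700
241866463828532499 13649314199066450
189864690372162243720001 10714684347621377411400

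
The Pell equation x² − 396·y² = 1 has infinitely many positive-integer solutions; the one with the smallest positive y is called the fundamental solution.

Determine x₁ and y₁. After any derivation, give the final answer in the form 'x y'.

d=396: √d = [19; 1,8,1,38] (ℓ=4, even), read p_3/q_3
a_0=19:  p_0=19·1+0=19,  q_0=19·0+1=1
a_1=1:  p_1=1·19+1=20,  q_1=1·1+0=1
a_2=8:  p_2=8·20+19=179,  q_2=8·1+1=9
a_3=1:  p_3=1·179+20=199,  q_3=1·9+1=10
→ (199, 10).  Check: 199²=39601, 396·10²=39600, difference 1.

199 10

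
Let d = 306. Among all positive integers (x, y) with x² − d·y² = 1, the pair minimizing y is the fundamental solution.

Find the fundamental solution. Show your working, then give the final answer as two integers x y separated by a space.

√306 → a₀=17, period (2,34); ℓ=2 even so k=1
k=0  a_k=17  p_k/q_k = 17/1
k=1  a_k=2  p_k/q_k = 35/2
fundamental: x₁=35, y₁=2  (since 1225 − 306·4 = 1)

35 2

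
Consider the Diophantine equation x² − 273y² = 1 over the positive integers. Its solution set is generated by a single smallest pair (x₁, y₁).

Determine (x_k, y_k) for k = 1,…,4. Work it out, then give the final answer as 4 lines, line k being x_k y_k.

√273 → a₀=16, period (1,1,10,1,1,32); ℓ=6 even so k=5
step 0: (16, 1)  from 16·(1,0) + (0,1)
…
step 3: (347, 21)  from 10·(33,2) + (17,1)
step 4: (380, 23)  from 1·(347,21) + (33,2)
step 5: (727, 44)  from 1·(380,23) + (347,21)
fundamental: x₁=727, y₁=44  (since 528529 − 273·1936 = 1)
(x_2, y_2) = (727·727 + 273·44·44, 727·44 + 44·727) = (1057057, 63976)
(x_3, y_3) = (727·1057057 + 273·44·63976, 727·63976 + 44·1057057) = (1536960151, 93021060)
(x_4, y_4) = (727·1536960151 + 273·44·93021060, 727·93021060 + 44·1536960151) = (2234739002497, 135252557264)

727 44
1057057 63976
1536960151 93021060
2234739002497 135252557264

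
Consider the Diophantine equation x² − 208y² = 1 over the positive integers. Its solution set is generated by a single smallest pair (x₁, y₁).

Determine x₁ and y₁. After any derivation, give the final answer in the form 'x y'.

649 45

√208 = [14; 2,2,1,2,2,28, …], period ℓ=6 (even) → k=5
step 0: (14, 1)  from 14·(1,0) + (0,1)
step 1: (29, 2)  from 2·(14,1) + (1,0)
step 2: (72, 5)  from 2·(29,2) + (14,1)
step 3: (101, 7)  from 1·(72,5) + (29,2)
step 4: (274, 19)  from 2·(101,7) + (72,5)
step 5: (649, 45)  from 2·(274,19) + (101,7)
(x₁, y₁) = (649, 45);  649² − 208·45² = 1 ✓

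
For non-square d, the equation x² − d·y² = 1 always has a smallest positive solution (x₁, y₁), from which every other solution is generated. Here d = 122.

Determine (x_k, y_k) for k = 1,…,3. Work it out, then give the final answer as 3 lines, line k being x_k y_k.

243 22
118097 10692
57394899 5196290

[11; 22] for √122; ℓ=1 ⇒ convergent index 1
step 0: (11, 1)  from 11·(1,0) + (0,1)
step 1: (243, 22)  from 22·(11,1) + (1,0)
fundamental: x₁=243, y₁=22  (since 59049 − 122·484 = 1)
k=2:  x_2 = 243·243+122·22·22 = 118097,  y_2 = 243·22+22·243 = 10692
k=3:  x_3 = 243·118097+122·22·10692 = 57394899,  y_3 = 243·10692+22·118097 = 5196290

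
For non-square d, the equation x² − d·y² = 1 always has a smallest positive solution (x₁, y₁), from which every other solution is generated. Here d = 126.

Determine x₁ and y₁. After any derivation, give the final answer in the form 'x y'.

449 40

[11; 4,2,4,22] for √126; ℓ=4 ⇒ convergent index 3
k=0  a_k=11  p_k/q_k = 11/1
k=1  a_k=4  p_k/q_k = 45/4
k=2  a_k=2  p_k/q_k = 101/9
k=3  a_k=4  p_k/q_k = 449/40
fundamental: x₁=449, y₁=40  (since 201601 − 126·1600 = 1)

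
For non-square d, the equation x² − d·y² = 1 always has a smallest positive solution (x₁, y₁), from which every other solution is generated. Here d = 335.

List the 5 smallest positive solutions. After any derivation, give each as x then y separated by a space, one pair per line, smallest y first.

604 33
729631 39864
881393644 48155679
1064722792321 58172020368
1286184251730124 70271752448865

√335 → a₀=18, period (3,3,3,36); ℓ=4 even so k=3
i=0: a=18 ⇒ p=18, q=1
i=1: a=3 ⇒ p=55, q=3
i=2: a=3 ⇒ p=183, q=10
i=3: a=3 ⇒ p=604, q=33
fundamental: x₁=604, y₁=33  (since 364816 − 335·1089 = 1)
k=2:  x_2 = 604·604+335·33·33 = 729631,  y_2 = 604·33+33·604 = 39864
k=3:  x_3 = 604·729631+335·33·39864 = 881393644,  y_3 = 604·39864+33·729631 = 48155679
k=4:  x_4 = 604·881393644+335·33·48155679 = 1064722792321,  y_4 = 604·48155679+33·881393644 = 58172020368
k=5:  x_5 = 604·1064722792321+335·33·58172020368 = 1286184251730124,  y_5 = 604·58172020368+33·1064722792321 = 70271752448865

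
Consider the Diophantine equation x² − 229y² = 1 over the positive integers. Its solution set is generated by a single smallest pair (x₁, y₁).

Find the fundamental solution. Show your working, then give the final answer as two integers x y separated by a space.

√229 → a₀=15, period (7,1,1,7,30); ℓ=5 odd so k=9
a_0=15:  p_0=15·1+0=15,  q_0=15·0+1=1
…
a_2=1:  p_2=1·106+15=121,  q_2=1·7+1=8
a_3=1:  p_3=1·121+106=227,  q_3=1·8+7=15
…
a_6=7:  p_6=7·51527+1710=362399,  q_6=7·3405+113=23948
a_7=1:  p_7=1·362399+51527=413926,  q_7=1·23948+3405=27353
a_8=1:  p_8=1·413926+362399=776325,  q_8=1·27353+23948=51301
a_9=7:  p_9=7·776325+413926=5848201,  q_9=7·51301+27353=386460
fundamental: x₁=5848201, y₁=386460  (since 34201454936401 − 229·149351331600 = 1)

5848201 386460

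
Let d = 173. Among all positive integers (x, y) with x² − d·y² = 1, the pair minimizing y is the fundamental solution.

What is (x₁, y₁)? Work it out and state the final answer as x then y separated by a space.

2499849 190060

√173 → a₀=13, period (6,1,1,6,26); ℓ=5 odd so k=9
k=0  a_k=13  p_k/q_k = 13/1
k=1  a_k=6  p_k/q_k = 79/6
k=2  a_k=1  p_k/q_k = 92/7
k=3  a_k=1  p_k/q_k = 171/13
k=4  a_k=6  p_k/q_k = 1118/85
k=5  a_k=26  p_k/q_k = 29239/2223
k=6  a_k=6  p_k/q_k = 176552/13423
k=7  a_k=1  p_k/q_k = 205791/15646
k=8  a_k=1  p_k/q_k = 382343/29069
k=9  a_k=6  p_k/q_k = 2499849/190060
fundamental: x₁=2499849, y₁=190060  (since 6249245022801 − 173·36122803600 = 1)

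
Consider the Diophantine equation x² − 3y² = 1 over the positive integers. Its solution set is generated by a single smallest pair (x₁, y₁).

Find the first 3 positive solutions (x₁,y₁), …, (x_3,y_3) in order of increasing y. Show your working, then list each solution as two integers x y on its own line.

d=3: √d = [1; 1,2] (ℓ=2, even), read p_1/q_1
k=0  a_k=1  p_k/q_k = 1/1
k=1  a_k=1  p_k/q_k = 2/1
(x₁, y₁) = (2, 1);  2² − 3·1² = 1 ✓
n=2: (2,1)∘(2,1) = (2·2+3·1·1, 2·1+1·2) = (7,4)
n=3: (7,4)∘(2,1) = (2·7+3·1·4, 2·4+1·7) = (26,15)

2 1
7 4
26 15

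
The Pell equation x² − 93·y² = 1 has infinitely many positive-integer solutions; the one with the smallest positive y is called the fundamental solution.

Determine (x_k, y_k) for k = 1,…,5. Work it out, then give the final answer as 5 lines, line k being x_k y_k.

[9; 1,1,1,4,6,4,1,1,1,18] for √93; ℓ=10 ⇒ convergent index 9
i=0: a=9 ⇒ p=9, q=1
…
i=2: a=1 ⇒ p=19, q=2
…
i=4: a=4 ⇒ p=135, q=14
…
i=8: a=1 ⇒ p=7821, q=811
i=9: a=1 ⇒ p=12151, q=1260
fundamental: x₁=12151, y₁=1260  (since 147646801 − 93·1587600 = 1)
(x_2, y_2) = (12151·12151 + 93·1260·1260, 12151·1260 + 1260·12151) = (295293601, 30620520)
(x_3, y_3) = (12151·295293601 + 93·1260·30620520, 12151·30620520 + 1260·295293601) = (7176225079351, 744139875780)
(x_4, y_4) = (12151·7176225079351 + 93·1260·744139875780, 12151·744139875780 + 1260·7176225079351) = (174396621583094401, 18084087230585040)
(x_5, y_5) = (12151·174396621583094401 + 93·1260·18084087230585040, 12151·18084087230585040 + 1260·174396621583094401) = (4238186690536135053751, 439479487133537766300)

12151 1260
295293601 30620520
7176225079351 744139875780
174396621583094401 18084087230585040
4238186690536135053751 439479487133537766300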